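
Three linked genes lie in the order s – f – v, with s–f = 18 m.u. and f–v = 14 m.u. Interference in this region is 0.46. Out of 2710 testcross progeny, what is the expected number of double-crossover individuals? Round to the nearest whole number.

Map distances give recombination frequencies of 0.180 and 0.140 for the two intervals.
With interference 0.46 (so coincidence = 0.54), expected double-crossover frequency = 0.180 × 0.140 × 0.54 = 0.01361.
Expected number = 0.01361 × 2710 = 36.88 ≈ 37.

37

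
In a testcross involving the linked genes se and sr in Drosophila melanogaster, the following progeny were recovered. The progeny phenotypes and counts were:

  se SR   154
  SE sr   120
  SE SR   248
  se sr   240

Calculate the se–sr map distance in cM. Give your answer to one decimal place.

The two most frequent classes, SE SR (248) and se sr (240), are the parental types, so the F1 was SE SR / se sr.
The recombinant classes are SE sr and se SR: 120 + 154 = 274.
Recombination frequency = 274/762 = 0.3596 ≈ 36.0%, i.e. 36.0 cM.

36.0 cM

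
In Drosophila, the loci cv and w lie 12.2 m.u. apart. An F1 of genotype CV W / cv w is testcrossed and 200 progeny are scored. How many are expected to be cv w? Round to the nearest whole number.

A map distance of 12.2 m.u. corresponds to a recombination frequency of 0.122.
The F1 is CV W / cv w, so cv w is a parental gamete class with expected frequency (1 − r)/2 = 0.878/2 = 0.4390.
Expected number = 0.4390 × 200 = 87.80 ≈ 88.

88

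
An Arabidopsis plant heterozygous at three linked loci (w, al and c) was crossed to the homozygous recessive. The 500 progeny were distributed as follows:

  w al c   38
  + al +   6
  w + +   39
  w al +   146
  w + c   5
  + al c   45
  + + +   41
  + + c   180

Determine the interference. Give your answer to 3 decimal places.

0.357

The two most frequent reciprocal classes, + + c and w al +, are the parental types, so the F1 was + + c / w al +.
The two rarest classes, w + c and + al +, are the double crossovers. Comparing them with the parentals, only the w allele has switched, so w is the middle locus and the order is c – w – al.
c–w: (79 + 11)/500 = 0.1800; w–al: (84 + 11)/500 = 0.1900.
Expected DCO frequency = 0.1800 × 0.1900 ≈ 0.03420; observed = 11/500 ≈ 0.02200.
Coefficient of coincidence = 0.02200/0.03420 ≈ 0.643; interference = 1 − 0.643 = 0.357.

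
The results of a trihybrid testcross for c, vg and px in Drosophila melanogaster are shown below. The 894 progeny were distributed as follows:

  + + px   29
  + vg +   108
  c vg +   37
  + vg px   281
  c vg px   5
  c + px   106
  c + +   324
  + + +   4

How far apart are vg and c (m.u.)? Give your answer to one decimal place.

8.4 m.u.

The two most frequent reciprocal classes, c + + and + vg px, are the parental types, so the F1 was c + + / + vg px.
The two rarest classes, + + + and c vg px, are the double crossovers. Comparing them with the parentals, only the c allele has switched, so c is the middle locus and the order is vg – c – px.
Crossovers in the vg–c interval produce the single-crossover classes c vg + and + + px (37 + 29 = 66) plus the double crossovers (9).
RF(vg–c) = (66 + 9) / 894 = 75/894 = 0.0839 → 8.4 m.u.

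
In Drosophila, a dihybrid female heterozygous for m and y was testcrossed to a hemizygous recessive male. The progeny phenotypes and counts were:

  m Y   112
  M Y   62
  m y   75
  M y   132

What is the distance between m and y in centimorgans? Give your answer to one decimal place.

36.0 centimorgans

The two most frequent classes, M y (132) and m Y (112), are the parental types, so the F1 was M y / m Y.
The recombinant classes are M Y and m y: 62 + 75 = 137.
Recombination frequency = 137/381 = 0.3596 ≈ 36.0%, i.e. 36.0 centimorgans.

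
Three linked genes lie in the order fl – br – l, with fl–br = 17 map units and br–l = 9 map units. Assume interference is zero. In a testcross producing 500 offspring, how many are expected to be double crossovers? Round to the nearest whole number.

8

Map distances give recombination frequencies of 0.170 and 0.090 for the two intervals.
With no interference, expected double-crossover frequency = 0.170 × 0.090 = 0.01530.
Expected number = 0.01530 × 500 = 7.65 ≈ 8.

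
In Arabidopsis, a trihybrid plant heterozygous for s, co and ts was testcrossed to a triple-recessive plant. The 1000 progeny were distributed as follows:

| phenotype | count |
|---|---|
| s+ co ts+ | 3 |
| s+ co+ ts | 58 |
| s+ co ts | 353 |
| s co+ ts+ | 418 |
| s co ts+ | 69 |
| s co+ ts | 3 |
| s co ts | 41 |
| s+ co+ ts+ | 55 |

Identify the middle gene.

The two most frequent reciprocal classes, s+ co ts and s co+ ts+, are the parental types, so the F1 was s+ co ts / s co+ ts+.
The two rarest classes, s+ co ts+ and s co+ ts, are the double crossovers. Comparing them with the parentals, only the ts allele has switched, so ts is the middle locus and the order is s – ts – co.

ts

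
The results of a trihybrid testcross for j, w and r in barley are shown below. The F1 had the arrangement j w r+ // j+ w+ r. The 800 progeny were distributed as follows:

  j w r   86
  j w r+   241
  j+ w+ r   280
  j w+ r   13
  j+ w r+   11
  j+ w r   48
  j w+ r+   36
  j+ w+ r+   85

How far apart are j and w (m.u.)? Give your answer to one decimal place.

The two rarest classes, j+ w r+ and j w+ r, are the double crossovers. Comparing them with the parentals, only the j allele has switched, so j is the middle locus and the order is r – j – w.
Crossovers in the j–w interval produce the single-crossover classes j w+ r+ and j+ w r (36 + 48 = 84) plus the double crossovers (24).
RF(j–w) = (84 + 24) / 800 = 108/800 = 0.1350 → 13.5 m.u.

13.5 m.u.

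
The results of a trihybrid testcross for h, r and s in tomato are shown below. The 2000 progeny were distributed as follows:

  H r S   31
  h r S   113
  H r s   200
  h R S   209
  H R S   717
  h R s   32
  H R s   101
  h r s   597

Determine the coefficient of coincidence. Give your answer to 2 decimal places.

0.96

The two most frequent reciprocal classes, h r s and H R S, are the parental types, so the F1 was h r s / H R S.
The two rarest classes, h R s and H r S, are the double crossovers. Comparing them with the parentals, only the r allele has switched, so r is the middle locus and the order is h – r – s.
h–r: (409 + 63)/2000 = 0.2360; r–s: (214 + 63)/2000 = 0.1385.
Expected DCO frequency = 0.2360 × 0.1385 ≈ 0.03269; observed = 63/2000 ≈ 0.03150.
Coefficient of coincidence = 0.03150/0.03269 ≈ 0.96.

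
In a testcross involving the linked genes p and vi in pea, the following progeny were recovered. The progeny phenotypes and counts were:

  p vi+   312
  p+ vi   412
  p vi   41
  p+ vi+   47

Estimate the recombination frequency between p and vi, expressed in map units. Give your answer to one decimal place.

The two most frequent classes, p+ vi (412) and p vi+ (312), are the parental types, so the F1 was p+ vi / p vi+.
The recombinant classes are p+ vi+ and p vi: 47 + 41 = 88.
Recombination frequency = 88/812 = 0.1084 ≈ 10.8%, i.e. 10.8 map units.

10.8 map units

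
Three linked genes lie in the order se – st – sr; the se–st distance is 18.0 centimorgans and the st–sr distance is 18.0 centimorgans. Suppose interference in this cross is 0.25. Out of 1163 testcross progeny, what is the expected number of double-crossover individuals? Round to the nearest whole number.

28

Map distances give recombination frequencies of 0.180 and 0.180 for the two intervals.
With interference 0.25 (so coincidence = 0.75), expected double-crossover frequency = 0.180 × 0.180 × 0.75 = 0.02430.
Expected number = 0.02430 × 1163 = 28.26 ≈ 28.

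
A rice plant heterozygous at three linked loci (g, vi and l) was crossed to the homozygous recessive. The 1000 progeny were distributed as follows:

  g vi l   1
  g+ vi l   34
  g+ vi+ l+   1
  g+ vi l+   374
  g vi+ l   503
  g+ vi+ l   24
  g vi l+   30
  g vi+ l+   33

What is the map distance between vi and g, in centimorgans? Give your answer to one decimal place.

5.6 centimorgans

The two most frequent reciprocal classes, g+ vi l+ and g vi+ l, are the parental types, so the F1 was g+ vi l+ / g vi+ l.
The two rarest classes, g+ vi+ l+ and g vi l, are the double crossovers. Comparing them with the parentals, only the vi allele has switched, so vi is the middle locus and the order is g – vi – l.
Crossovers in the g–vi interval produce the single-crossover classes g vi l+ and g+ vi+ l (30 + 24 = 54) plus the double crossovers (2).
RF(g–vi) = (54 + 2) / 1000 = 56/1000 = 0.0560 → 5.6 centimorgans.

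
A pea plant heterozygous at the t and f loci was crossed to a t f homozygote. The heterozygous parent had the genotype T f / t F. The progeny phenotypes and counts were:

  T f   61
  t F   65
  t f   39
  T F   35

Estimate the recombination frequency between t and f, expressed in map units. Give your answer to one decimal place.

37.0 map units

The recombinant classes are T F and t f: 35 + 39 = 74.
Recombination frequency = 74/200 = 0.3700 ≈ 37.0%, i.e. 37.0 map units.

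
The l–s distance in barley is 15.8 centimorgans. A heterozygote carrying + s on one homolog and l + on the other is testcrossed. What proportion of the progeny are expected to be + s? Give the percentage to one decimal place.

42.1%

A map distance of 15.8 centimorgans corresponds to a recombination frequency of 0.158.
The F1 is + s / l +, so + s is a parental gamete class with expected frequency (1 − r)/2 = 0.842/2 = 0.4210.
That is 0.4210 = 42.1% of the progeny.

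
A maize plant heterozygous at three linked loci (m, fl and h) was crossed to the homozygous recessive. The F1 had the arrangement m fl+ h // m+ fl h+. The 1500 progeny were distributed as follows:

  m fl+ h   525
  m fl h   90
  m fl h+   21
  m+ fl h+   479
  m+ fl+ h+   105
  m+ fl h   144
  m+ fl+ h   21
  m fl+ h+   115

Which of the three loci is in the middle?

m

The two rarest classes, m+ fl+ h and m fl h+, are the double crossovers. Comparing them with the parentals, only the m allele has switched, so m is the middle locus and the order is h – m – fl.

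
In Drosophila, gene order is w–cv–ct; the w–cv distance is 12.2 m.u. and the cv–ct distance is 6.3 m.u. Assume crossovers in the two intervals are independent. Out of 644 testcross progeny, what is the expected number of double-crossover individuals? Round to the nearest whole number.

Map distances give recombination frequencies of 0.122 and 0.063 for the two intervals.
With no interference, expected double-crossover frequency = 0.122 × 0.063 = 0.00769.
Expected number = 0.00769 × 644 = 4.95 ≈ 5.

5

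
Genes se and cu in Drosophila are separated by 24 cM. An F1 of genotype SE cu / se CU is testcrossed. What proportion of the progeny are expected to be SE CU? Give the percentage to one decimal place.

A map distance of 24 cM corresponds to a recombination frequency of 0.240.
The F1 is SE cu / se CU, so SE CU is a recombinant gamete class with expected frequency r/2 = 0.240/2 = 0.1200.
That is 0.1200 = 12.0% of the progeny.

12.0%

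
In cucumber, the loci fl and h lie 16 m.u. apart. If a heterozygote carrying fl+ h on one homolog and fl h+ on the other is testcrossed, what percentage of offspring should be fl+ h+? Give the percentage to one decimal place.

8.0%

A map distance of 16 m.u. corresponds to a recombination frequency of 0.160.
The F1 is fl+ h / fl h+, so fl+ h+ is a recombinant gamete class with expected frequency r/2 = 0.160/2 = 0.0800.
That is 0.0800 = 8.0% of the progeny.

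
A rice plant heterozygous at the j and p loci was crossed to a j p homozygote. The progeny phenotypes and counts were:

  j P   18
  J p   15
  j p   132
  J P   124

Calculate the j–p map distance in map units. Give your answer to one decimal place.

11.4 map units

The two most frequent classes, J P (124) and j p (132), are the parental types, so the F1 was J P / j p.
The recombinant classes are J p and j P: 15 + 18 = 33.
Recombination frequency = 33/289 = 0.1142 ≈ 11.4%, i.e. 11.4 map units.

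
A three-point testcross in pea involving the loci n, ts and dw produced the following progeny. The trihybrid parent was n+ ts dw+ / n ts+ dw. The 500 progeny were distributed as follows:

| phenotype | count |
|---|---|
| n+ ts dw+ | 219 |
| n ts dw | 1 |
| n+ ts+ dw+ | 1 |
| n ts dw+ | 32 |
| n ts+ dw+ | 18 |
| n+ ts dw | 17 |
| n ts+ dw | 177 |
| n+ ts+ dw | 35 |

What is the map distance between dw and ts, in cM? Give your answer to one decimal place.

The two rarest classes, n+ ts+ dw+ and n ts dw, are the double crossovers. Comparing them with the parentals, only the ts allele has switched, so ts is the middle locus and the order is dw – ts – n.
Crossovers in the dw–ts interval produce the single-crossover classes n+ ts dw and n ts+ dw+ (17 + 18 = 35) plus the double crossovers (2).
RF(dw–ts) = (35 + 2) / 500 = 37/500 = 0.0740 → 7.4 cM.

7.4 cM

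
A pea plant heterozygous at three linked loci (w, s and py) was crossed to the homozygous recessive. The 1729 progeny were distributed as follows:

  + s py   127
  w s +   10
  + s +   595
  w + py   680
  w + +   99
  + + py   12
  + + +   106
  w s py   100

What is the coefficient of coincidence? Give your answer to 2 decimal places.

The two most frequent reciprocal classes, w + py and + s +, are the parental types, so the F1 was w + py / + s +.
The two rarest classes, + + py and w s +, are the double crossovers. Comparing them with the parentals, only the w allele has switched, so w is the middle locus and the order is s – w – py.
s–w: (206 + 22)/1729 = 0.1319; w–py: (226 + 22)/1729 = 0.1434.
Expected DCO frequency = 0.1319 × 0.1434 ≈ 0.01891; observed = 22/1729 ≈ 0.01272.
Coefficient of coincidence = 0.01272/0.01891 ≈ 0.67.

0.67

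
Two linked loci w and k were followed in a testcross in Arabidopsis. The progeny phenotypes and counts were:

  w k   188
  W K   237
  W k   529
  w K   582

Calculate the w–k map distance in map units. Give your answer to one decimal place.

The two most frequent classes, W k (529) and w K (582), are the parental types, so the F1 was W k / w K.
The recombinant classes are W K and w k: 237 + 188 = 425.
Recombination frequency = 425/1536 = 0.2767 ≈ 27.7%, i.e. 27.7 map units.

27.7 map units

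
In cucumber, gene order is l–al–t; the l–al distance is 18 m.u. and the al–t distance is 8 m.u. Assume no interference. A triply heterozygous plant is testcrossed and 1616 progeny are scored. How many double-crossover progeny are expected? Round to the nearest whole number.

Map distances give recombination frequencies of 0.180 and 0.080 for the two intervals.
With no interference, expected double-crossover frequency = 0.180 × 0.080 = 0.01440.
Expected number = 0.01440 × 1616 = 23.27 ≈ 23.

23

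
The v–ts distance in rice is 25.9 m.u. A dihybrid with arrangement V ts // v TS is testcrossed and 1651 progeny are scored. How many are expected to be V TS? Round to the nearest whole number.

A map distance of 25.9 m.u. corresponds to a recombination frequency of 0.259.
The F1 is V ts / v TS, so V TS is a recombinant gamete class with expected frequency r/2 = 0.259/2 = 0.1295.
Expected number = 0.1295 × 1651 = 213.80 ≈ 214.

214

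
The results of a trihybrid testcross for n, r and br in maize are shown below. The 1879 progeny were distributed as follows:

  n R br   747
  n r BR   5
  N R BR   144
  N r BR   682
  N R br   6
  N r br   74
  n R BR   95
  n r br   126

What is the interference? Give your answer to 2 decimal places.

The two most frequent reciprocal classes, N r BR and n R br, are the parental types, so the F1 was N r BR / n R br.
The two rarest classes, n r BR and N R br, are the double crossovers. Comparing them with the parentals, only the n allele has switched, so n is the middle locus and the order is r – n – br.
r–n: (270 + 11)/1879 = 0.1495; n–br: (169 + 11)/1879 = 0.0958.
Expected DCO frequency = 0.1495 × 0.0958 ≈ 0.01432; observed = 11/1879 ≈ 0.00585.
Coefficient of coincidence = 0.00585/0.01432 ≈ 0.41; interference = 1 − 0.41 = 0.59.

0.59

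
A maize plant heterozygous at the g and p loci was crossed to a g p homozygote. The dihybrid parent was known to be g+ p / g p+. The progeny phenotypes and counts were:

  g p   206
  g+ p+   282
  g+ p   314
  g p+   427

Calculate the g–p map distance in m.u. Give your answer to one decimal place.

39.7 m.u.

The recombinant classes are g+ p+ and g p: 282 + 206 = 488.
Recombination frequency = 488/1229 = 0.3971 ≈ 39.7%, i.e. 39.7 m.u.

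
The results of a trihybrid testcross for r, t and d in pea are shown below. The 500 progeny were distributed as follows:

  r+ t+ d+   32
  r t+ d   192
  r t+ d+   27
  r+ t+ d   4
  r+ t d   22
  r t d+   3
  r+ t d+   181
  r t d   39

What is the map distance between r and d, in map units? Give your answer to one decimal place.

11.2 map units

The two most frequent reciprocal classes, r+ t d+ and r t+ d, are the parental types, so the F1 was r+ t d+ / r t+ d.
The two rarest classes, r t d+ and r+ t+ d, are the double crossovers. Comparing them with the parentals, only the r allele has switched, so r is the middle locus and the order is d – r – t.
Crossovers in the d–r interval produce the single-crossover classes r+ t d and r t+ d+ (22 + 27 = 49) plus the double crossovers (7).
RF(d–r) = (49 + 7) / 500 = 56/500 = 0.1120 → 11.2 map units.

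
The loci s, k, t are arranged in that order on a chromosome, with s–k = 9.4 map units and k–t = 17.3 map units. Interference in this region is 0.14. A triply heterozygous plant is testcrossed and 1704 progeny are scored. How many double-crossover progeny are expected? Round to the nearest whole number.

Map distances give recombination frequencies of 0.094 and 0.173 for the two intervals.
With interference 0.14 (so coincidence = 0.86), expected double-crossover frequency = 0.094 × 0.173 × 0.86 = 0.01399.
Expected number = 0.01399 × 1704 = 23.83 ≈ 24.

24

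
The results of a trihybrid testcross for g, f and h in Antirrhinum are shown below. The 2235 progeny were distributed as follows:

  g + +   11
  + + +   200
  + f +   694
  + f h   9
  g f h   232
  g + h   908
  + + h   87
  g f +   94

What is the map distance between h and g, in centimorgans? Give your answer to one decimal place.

9.0 centimorgans

The two most frequent reciprocal classes, + f + and g + h, are the parental types, so the F1 was + f + / g + h.
The two rarest classes, + f h and g + +, are the double crossovers. Comparing them with the parentals, only the h allele has switched, so h is the middle locus and the order is f – h – g.
Crossovers in the h–g interval produce the single-crossover classes g f + and + + h (94 + 87 = 181) plus the double crossovers (20).
RF(h–g) = (181 + 20) / 2235 = 201/2235 = 0.0899 → 9.0 centimorgans.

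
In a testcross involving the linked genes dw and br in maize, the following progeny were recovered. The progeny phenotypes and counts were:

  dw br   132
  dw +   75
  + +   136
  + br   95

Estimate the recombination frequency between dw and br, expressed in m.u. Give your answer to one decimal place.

38.8 m.u.

The two most frequent classes, + + (136) and dw br (132), are the parental types, so the F1 was + + / dw br.
The recombinant classes are + br and dw +: 95 + 75 = 170.
Recombination frequency = 170/438 = 0.3881 ≈ 38.8%, i.e. 38.8 m.u.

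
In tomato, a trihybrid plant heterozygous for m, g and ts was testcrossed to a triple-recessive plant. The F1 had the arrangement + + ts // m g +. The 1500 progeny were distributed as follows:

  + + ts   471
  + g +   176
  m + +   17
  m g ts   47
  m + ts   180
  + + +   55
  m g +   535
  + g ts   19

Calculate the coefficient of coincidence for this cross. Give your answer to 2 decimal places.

1.00

The two rarest classes, + g ts and m + +, are the double crossovers. Comparing them with the parentals, only the g allele has switched, so g is the middle locus and the order is ts – g – m.
ts–g: (102 + 36)/1500 = 0.0920; g–m: (356 + 36)/1500 = 0.2613.
Expected DCO frequency = 0.0920 × 0.2613 ≈ 0.02404; observed = 36/1500 ≈ 0.02400.
Coefficient of coincidence = 0.02400/0.02404 ≈ 1.00.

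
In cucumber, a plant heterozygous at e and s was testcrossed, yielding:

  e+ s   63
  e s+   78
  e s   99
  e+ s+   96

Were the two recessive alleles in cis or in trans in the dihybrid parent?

cis

The two most frequent classes are e+ s+ (96) and e s (99); these are the parental (non-recombinant) types.
So the F1 carried e+ s+ on one chromosome and e s on the other — the recessive alleles are on the same chromosome (cis / coupling).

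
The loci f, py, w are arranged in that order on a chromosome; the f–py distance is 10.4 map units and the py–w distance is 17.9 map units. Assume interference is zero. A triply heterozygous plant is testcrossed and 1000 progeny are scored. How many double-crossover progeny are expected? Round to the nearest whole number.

Map distances give recombination frequencies of 0.104 and 0.179 for the two intervals.
With no interference, expected double-crossover frequency = 0.104 × 0.179 = 0.01862.
Expected number = 0.01862 × 1000 = 18.62 ≈ 19.

19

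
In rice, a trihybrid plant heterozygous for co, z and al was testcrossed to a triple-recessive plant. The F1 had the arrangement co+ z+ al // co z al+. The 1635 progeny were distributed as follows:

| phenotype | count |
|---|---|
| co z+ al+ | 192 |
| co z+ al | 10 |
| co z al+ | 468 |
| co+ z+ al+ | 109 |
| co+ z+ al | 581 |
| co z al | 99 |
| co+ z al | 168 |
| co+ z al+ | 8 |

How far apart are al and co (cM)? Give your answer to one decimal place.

The two rarest classes, co z+ al and co+ z al+, are the double crossovers. Comparing them with the parentals, only the co allele has switched, so co is the middle locus and the order is al – co – z.
Crossovers in the al–co interval produce the single-crossover classes co+ z+ al+ and co z al (109 + 99 = 208) plus the double crossovers (18).
RF(al–co) = (208 + 18) / 1635 = 226/1635 = 0.1382 → 13.8 cM.

13.8 cM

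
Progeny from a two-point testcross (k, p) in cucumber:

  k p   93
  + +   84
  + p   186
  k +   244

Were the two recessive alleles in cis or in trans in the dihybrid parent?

trans

The two most frequent classes are + p (186) and k + (244); these are the parental (non-recombinant) types.
So the F1 carried + p on one chromosome and k + on the other — the recessive alleles are on opposite chromosomes (trans / repulsion).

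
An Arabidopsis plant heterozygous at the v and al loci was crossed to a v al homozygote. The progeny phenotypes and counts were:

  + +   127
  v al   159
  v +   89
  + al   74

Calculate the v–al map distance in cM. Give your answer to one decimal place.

36.3 cM

The two most frequent classes, + + (127) and v al (159), are the parental types, so the F1 was + + / v al.
The recombinant classes are + al and v +: 74 + 89 = 163.
Recombination frequency = 163/449 = 0.3630 ≈ 36.3%, i.e. 36.3 cM.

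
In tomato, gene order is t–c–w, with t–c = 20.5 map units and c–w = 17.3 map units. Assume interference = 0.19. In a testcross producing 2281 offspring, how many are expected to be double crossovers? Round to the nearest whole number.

66

Map distances give recombination frequencies of 0.205 and 0.173 for the two intervals.
With interference 0.19 (so coincidence = 0.81), expected double-crossover frequency = 0.205 × 0.173 × 0.81 = 0.02873.
Expected number = 0.02873 × 2281 = 65.53 ≈ 66.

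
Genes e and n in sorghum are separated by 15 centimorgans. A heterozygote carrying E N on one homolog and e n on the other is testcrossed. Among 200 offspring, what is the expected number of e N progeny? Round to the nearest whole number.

15

A map distance of 15 centimorgans corresponds to a recombination frequency of 0.150.
The F1 is E N / e n, so e N is a recombinant gamete class with expected frequency r/2 = 0.150/2 = 0.0750.
Expected number = 0.0750 × 200 = 15.00 ≈ 15.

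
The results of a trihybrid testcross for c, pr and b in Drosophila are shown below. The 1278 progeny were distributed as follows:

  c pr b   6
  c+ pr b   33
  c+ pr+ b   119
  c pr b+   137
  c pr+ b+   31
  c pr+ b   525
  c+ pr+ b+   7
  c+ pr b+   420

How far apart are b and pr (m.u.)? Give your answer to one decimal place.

6.0 m.u.

The two most frequent reciprocal classes, c pr+ b and c+ pr b+, are the parental types, so the F1 was c pr+ b / c+ pr b+.
The two rarest classes, c pr b and c+ pr+ b+, are the double crossovers. Comparing them with the parentals, only the pr allele has switched, so pr is the middle locus and the order is c – pr – b.
Crossovers in the pr–b interval produce the single-crossover classes c pr+ b+ and c+ pr b (31 + 33 = 64) plus the double crossovers (13).
RF(pr–b) = (64 + 13) / 1278 = 77/1278 = 0.0603 → 6.0 m.u.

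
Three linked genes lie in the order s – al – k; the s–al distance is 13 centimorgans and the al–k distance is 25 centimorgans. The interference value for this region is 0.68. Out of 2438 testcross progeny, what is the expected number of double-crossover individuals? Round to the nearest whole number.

Map distances give recombination frequencies of 0.130 and 0.250 for the two intervals.
With interference 0.68 (so coincidence = 0.32), expected double-crossover frequency = 0.130 × 0.250 × 0.32 = 0.01040.
Expected number = 0.01040 × 2438 = 25.36 ≈ 25.

25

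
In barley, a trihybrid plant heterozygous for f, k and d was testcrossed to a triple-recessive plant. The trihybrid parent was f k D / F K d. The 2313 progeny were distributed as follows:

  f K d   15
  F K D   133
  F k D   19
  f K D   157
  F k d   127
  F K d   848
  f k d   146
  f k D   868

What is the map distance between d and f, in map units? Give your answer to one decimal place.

The two rarest classes, F k D and f K d, are the double crossovers. Comparing them with the parentals, only the f allele has switched, so f is the middle locus and the order is d – f – k.
Crossovers in the d–f interval produce the single-crossover classes f k d and F K D (146 + 133 = 279) plus the double crossovers (34).
RF(d–f) = (279 + 34) / 2313 = 313/2313 = 0.1353 → 13.5 map units.

13.5 map units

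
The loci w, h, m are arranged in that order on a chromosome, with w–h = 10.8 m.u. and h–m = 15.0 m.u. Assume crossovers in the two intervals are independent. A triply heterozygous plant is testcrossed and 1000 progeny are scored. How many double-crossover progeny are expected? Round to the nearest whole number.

Map distances give recombination frequencies of 0.108 and 0.150 for the two intervals.
With no interference, expected double-crossover frequency = 0.108 × 0.150 = 0.01620.
Expected number = 0.01620 × 1000 = 16.20 ≈ 16.

16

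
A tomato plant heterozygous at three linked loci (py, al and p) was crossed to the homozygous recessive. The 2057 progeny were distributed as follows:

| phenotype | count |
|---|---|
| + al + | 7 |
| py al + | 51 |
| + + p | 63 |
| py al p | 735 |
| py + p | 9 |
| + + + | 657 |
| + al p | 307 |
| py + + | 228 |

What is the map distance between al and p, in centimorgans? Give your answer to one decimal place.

The two most frequent reciprocal classes, py al p and + + +, are the parental types, so the F1 was py al p / + + +.
The two rarest classes, py + p and + al +, are the double crossovers. Comparing them with the parentals, only the al allele has switched, so al is the middle locus and the order is p – al – py.
Crossovers in the p–al interval produce the single-crossover classes py al + and + + p (51 + 63 = 114) plus the double crossovers (16).
RF(p–al) = (114 + 16) / 2057 = 130/2057 = 0.0632 → 6.3 centimorgans.

6.3 centimorgans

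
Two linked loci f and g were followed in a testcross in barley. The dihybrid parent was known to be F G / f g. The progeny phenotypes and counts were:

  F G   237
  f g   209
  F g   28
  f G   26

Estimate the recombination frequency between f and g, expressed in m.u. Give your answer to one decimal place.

10.8 m.u.

The recombinant classes are F g and f G: 28 + 26 = 54.
Recombination frequency = 54/500 = 0.1080 ≈ 10.8%, i.e. 10.8 m.u.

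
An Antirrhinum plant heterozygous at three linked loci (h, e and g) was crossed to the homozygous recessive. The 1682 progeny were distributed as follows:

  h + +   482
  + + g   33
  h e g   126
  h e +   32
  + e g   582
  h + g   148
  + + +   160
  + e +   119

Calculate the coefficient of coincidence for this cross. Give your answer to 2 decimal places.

The two most frequent reciprocal classes, + e g and h + +, are the parental types, so the F1 was + e g / h + +.
The two rarest classes, + + g and h e +, are the double crossovers. Comparing them with the parentals, only the e allele has switched, so e is the middle locus and the order is g – e – h.
g–e: (267 + 65)/1682 = 0.1974; e–h: (286 + 65)/1682 = 0.2087.
Expected DCO frequency = 0.1974 × 0.2087 ≈ 0.04120; observed = 65/1682 ≈ 0.03864.
Coefficient of coincidence = 0.03864/0.04120 ≈ 0.94.

0.94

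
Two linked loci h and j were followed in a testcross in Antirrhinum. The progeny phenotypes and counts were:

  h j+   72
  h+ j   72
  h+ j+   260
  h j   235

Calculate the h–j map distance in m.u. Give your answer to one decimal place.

22.5 m.u.

The two most frequent classes, h+ j+ (260) and h j (235), are the parental types, so the F1 was h+ j+ / h j.
The recombinant classes are h+ j and h j+: 72 + 72 = 144.
Recombination frequency = 144/639 = 0.2254 ≈ 22.5%, i.e. 22.5 m.u.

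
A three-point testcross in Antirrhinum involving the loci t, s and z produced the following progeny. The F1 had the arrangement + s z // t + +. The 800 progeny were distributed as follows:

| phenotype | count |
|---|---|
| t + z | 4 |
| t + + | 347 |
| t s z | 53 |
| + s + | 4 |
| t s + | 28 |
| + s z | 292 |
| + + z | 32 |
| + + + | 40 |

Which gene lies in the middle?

z

The two rarest classes, + s + and t + z, are the double crossovers. Comparing them with the parentals, only the z allele has switched, so z is the middle locus and the order is s – z – t.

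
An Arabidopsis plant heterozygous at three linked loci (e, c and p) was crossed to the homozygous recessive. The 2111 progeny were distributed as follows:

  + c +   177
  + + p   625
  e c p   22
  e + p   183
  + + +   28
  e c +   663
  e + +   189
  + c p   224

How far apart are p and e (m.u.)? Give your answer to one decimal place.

The two most frequent reciprocal classes, + + p and e c +, are the parental types, so the F1 was + + p / e c +.
The two rarest classes, + + + and e c p, are the double crossovers. Comparing them with the parentals, only the p allele has switched, so p is the middle locus and the order is e – p – c.
Crossovers in the e–p interval produce the single-crossover classes e + p and + c + (183 + 177 = 360) plus the double crossovers (50).
RF(e–p) = (360 + 50) / 2111 = 410/2111 = 0.1942 → 19.4 m.u.

19.4 m.u.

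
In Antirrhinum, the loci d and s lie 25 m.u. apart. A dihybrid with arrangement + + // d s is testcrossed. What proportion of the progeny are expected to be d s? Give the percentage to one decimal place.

A map distance of 25 m.u. corresponds to a recombination frequency of 0.250.
The F1 is + + / d s, so d s is a parental gamete class with expected frequency (1 − r)/2 = 0.750/2 = 0.3750.
That is 0.3750 = 37.5% of the progeny.

37.5%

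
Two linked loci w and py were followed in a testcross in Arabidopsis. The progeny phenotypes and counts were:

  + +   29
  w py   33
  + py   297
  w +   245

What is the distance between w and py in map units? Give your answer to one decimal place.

10.3 map units

The two most frequent classes, + py (297) and w + (245), are the parental types, so the F1 was + py / w +.
The recombinant classes are + + and w py: 29 + 33 = 62.
Recombination frequency = 62/604 = 0.1026 ≈ 10.3%, i.e. 10.3 map units.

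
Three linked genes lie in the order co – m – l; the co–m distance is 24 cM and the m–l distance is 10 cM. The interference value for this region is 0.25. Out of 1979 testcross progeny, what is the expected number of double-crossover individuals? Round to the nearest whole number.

Map distances give recombination frequencies of 0.240 and 0.100 for the two intervals.
With interference 0.25 (so coincidence = 0.75), expected double-crossover frequency = 0.240 × 0.100 × 0.75 = 0.01800.
Expected number = 0.01800 × 1979 = 35.62 ≈ 36.

36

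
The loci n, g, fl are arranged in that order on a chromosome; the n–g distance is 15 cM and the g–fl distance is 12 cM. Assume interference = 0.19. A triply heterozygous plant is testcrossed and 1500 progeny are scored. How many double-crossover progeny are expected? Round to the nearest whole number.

22

Map distances give recombination frequencies of 0.150 and 0.120 for the two intervals.
With interference 0.19 (so coincidence = 0.81), expected double-crossover frequency = 0.150 × 0.120 × 0.81 = 0.01458.
Expected number = 0.01458 × 1500 = 21.87 ≈ 22.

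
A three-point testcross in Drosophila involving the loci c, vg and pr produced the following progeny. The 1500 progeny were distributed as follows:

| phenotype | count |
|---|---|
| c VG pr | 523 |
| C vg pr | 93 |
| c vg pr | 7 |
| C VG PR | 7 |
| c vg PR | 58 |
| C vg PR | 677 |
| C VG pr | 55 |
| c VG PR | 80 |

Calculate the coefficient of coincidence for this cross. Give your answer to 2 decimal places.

0.88

The two most frequent reciprocal classes, c VG pr and C vg PR, are the parental types, so the F1 was c VG pr / C vg PR.
The two rarest classes, c vg pr and C VG PR, are the double crossovers. Comparing them with the parentals, only the vg allele has switched, so vg is the middle locus and the order is c – vg – pr.
c–vg: (113 + 14)/1500 = 0.0847; vg–pr: (173 + 14)/1500 = 0.1247.
Expected DCO frequency = 0.0847 × 0.1247 ≈ 0.01056; observed = 14/1500 ≈ 0.00933.
Coefficient of coincidence = 0.00933/0.01056 ≈ 0.88.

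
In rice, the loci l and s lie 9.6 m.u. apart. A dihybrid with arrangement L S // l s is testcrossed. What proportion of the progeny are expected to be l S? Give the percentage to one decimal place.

A map distance of 9.6 m.u. corresponds to a recombination frequency of 0.096.
The F1 is L S / l s, so l S is a recombinant gamete class with expected frequency r/2 = 0.096/2 = 0.0480.
That is 0.0480 = 4.8% of the progeny.

4.8%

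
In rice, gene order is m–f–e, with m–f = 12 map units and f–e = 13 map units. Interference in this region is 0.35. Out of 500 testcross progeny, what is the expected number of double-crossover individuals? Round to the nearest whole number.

5

Map distances give recombination frequencies of 0.120 and 0.130 for the two intervals.
With interference 0.35 (so coincidence = 0.65), expected double-crossover frequency = 0.120 × 0.130 × 0.65 = 0.01014.
Expected number = 0.01014 × 500 = 5.07 ≈ 5.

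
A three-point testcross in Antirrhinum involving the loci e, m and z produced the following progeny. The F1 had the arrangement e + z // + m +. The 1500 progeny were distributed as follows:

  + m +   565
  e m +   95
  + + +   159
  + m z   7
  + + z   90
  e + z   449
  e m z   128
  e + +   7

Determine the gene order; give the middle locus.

z

The two rarest classes, e + + and + m z, are the double crossovers. Comparing them with the parentals, only the z allele has switched, so z is the middle locus and the order is e – z – m.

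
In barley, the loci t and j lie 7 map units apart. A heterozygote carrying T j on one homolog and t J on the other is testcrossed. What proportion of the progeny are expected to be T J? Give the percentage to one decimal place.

A map distance of 7 map units corresponds to a recombination frequency of 0.070.
The F1 is T j / t J, so T J is a recombinant gamete class with expected frequency r/2 = 0.070/2 = 0.0350.
That is 0.0350 = 3.5% of the progeny.

3.5%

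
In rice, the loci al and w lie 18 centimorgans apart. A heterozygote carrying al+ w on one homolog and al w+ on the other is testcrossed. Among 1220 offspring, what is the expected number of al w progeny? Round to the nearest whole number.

110

A map distance of 18 centimorgans corresponds to a recombination frequency of 0.180.
The F1 is al+ w / al w+, so al w is a recombinant gamete class with expected frequency r/2 = 0.180/2 = 0.0900.
Expected number = 0.0900 × 1220 = 109.80 ≈ 110.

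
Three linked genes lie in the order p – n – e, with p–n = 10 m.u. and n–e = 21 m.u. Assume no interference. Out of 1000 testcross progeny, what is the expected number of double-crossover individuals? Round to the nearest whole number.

21

Map distances give recombination frequencies of 0.100 and 0.210 for the two intervals.
With no interference, expected double-crossover frequency = 0.100 × 0.210 = 0.02100.
Expected number = 0.02100 × 1000 = 21.00 ≈ 21.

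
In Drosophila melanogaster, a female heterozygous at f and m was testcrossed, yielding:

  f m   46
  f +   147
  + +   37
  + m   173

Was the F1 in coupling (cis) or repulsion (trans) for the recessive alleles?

The two most frequent classes are + m (173) and f + (147); these are the parental (non-recombinant) types.
So the F1 carried + m on one chromosome and f + on the other — the recessive alleles are on opposite chromosomes (trans / repulsion).

trans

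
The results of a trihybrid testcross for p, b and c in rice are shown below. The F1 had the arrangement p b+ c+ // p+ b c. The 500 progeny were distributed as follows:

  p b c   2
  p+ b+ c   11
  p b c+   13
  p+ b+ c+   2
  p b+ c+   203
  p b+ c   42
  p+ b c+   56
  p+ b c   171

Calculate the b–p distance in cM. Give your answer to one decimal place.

The two rarest classes, p+ b+ c+ and p b c, are the double crossovers. Comparing them with the parentals, only the p allele has switched, so p is the middle locus and the order is c – p – b.
Crossovers in the p–b interval produce the single-crossover classes p b c+ and p+ b+ c (13 + 11 = 24) plus the double crossovers (4).
RF(p–b) = (24 + 4) / 500 = 28/500 = 0.0560 → 5.6 cM.

5.6 cM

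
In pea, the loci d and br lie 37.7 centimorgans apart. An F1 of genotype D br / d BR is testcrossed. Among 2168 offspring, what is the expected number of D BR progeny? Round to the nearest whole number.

A map distance of 37.7 centimorgans corresponds to a recombination frequency of 0.377.
The F1 is D br / d BR, so D BR is a recombinant gamete class with expected frequency r/2 = 0.377/2 = 0.1885.
Expected number = 0.1885 × 2168 = 408.67 ≈ 409.

409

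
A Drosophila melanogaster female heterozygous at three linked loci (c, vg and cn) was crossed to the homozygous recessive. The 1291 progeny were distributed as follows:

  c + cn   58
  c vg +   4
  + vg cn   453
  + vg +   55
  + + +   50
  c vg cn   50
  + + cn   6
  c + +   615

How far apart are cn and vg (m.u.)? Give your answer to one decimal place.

9.5 m.u.

The two most frequent reciprocal classes, c + + and + vg cn, are the parental types, so the F1 was c + + / + vg cn.
The two rarest classes, c vg + and + + cn, are the double crossovers. Comparing them with the parentals, only the vg allele has switched, so vg is the middle locus and the order is cn – vg – c.
Crossovers in the cn–vg interval produce the single-crossover classes c + cn and + vg + (58 + 55 = 113) plus the double crossovers (10).
RF(cn–vg) = (113 + 10) / 1291 = 123/1291 = 0.0953 → 9.5 m.u.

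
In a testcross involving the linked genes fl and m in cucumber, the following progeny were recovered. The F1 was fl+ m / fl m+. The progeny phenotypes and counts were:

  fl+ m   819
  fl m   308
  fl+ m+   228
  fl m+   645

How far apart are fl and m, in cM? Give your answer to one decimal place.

26.8 cM

The recombinant classes are fl+ m+ and fl m: 228 + 308 = 536.
Recombination frequency = 536/2000 = 0.2680 ≈ 26.8%, i.e. 26.8 cM.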